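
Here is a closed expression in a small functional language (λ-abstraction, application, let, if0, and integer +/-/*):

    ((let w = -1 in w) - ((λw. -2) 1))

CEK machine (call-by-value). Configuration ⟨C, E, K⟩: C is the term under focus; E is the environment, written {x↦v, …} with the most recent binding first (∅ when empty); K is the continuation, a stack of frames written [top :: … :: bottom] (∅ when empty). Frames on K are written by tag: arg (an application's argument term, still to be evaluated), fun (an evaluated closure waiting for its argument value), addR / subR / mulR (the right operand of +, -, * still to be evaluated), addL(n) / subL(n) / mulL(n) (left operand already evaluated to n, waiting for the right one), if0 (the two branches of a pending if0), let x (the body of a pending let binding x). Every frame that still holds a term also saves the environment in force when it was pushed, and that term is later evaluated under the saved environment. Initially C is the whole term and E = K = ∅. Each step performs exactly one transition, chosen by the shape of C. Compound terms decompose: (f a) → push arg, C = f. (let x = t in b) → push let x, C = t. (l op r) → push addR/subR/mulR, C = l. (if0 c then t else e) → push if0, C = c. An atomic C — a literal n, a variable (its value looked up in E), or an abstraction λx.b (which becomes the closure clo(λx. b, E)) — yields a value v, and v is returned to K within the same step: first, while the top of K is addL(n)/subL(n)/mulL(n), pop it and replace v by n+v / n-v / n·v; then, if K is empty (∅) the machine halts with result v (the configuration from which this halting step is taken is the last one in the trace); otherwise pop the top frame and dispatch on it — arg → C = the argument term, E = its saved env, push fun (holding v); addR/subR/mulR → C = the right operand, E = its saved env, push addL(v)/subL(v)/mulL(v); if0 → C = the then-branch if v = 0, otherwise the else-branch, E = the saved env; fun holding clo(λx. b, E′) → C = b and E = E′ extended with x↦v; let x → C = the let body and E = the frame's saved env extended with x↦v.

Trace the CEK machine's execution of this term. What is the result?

step 0: [C=((let w = -1 in w) - ((λw. -2) 1)) | E=∅ | K=∅]
step 1: [C=(let w = -1 in w) | E=∅ | K=[subR]]
step 2: [C=-1 | E=∅ | K=[let w :: subR]]
step 3: [C=w | E={w↦-1} | K=[subR]]
step 4: [C=((λw. -2) 1) | E=∅ | K=[subL(-1)]]
step 5: [C=(λw. -2) | E=∅ | K=[arg :: subL(-1)]]
step 6: [C=1 | E=∅ | K=[fun :: subL(-1)]]
step 7: [C=-2 | E={w↦1} | K=[subL(-1)]]
→ final value 1

Answer: 1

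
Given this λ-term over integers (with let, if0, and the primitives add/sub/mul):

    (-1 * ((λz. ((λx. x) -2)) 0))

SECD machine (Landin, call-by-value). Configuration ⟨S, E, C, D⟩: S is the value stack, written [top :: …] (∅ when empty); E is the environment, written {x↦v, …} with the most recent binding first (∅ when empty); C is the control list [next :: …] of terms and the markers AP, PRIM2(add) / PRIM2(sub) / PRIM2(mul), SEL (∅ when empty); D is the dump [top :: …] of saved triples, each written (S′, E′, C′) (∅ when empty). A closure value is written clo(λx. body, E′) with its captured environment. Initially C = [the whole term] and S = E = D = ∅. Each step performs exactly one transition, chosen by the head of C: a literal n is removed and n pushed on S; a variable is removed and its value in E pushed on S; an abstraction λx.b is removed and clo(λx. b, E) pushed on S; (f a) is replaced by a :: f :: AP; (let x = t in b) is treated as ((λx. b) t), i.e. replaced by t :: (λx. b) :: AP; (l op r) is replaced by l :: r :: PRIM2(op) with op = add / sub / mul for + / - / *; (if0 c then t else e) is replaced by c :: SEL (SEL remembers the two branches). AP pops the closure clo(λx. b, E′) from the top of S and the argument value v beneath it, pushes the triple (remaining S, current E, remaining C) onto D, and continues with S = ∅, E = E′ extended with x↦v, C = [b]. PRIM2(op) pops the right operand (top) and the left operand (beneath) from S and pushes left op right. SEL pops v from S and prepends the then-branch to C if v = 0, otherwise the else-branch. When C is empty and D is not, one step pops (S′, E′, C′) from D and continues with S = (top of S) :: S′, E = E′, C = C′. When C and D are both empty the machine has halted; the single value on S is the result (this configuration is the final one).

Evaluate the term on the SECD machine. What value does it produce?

[0] <S=∅, E=∅, C=[(-1 * ((λz. ((λx. x) -2)) 0))], D=∅>
[1] <S=∅, E=∅, C=[-1 :: ((λz. ((λx. x) -2)) 0) :: PRIM2(mul)], D=∅>
[2] <S=[-1], E=∅, C=[((λz. ((λx. x) -2)) 0) :: PRIM2(mul)], D=∅>
[3] <S=[-1], E=∅, C=[0 :: (λz. ((λx. x) -2)) :: AP :: PRIM2(mul)], D=∅>
[4] <S=[0 :: -1], E=∅, C=[(λz. ((λx. x) -2)) :: AP :: PRIM2(mul)], D=∅>
[5] <S=[clo(λz. ((λx. x) -2), ∅) :: 0 :: -1], E=∅, C=[AP :: PRIM2(mul)], D=∅>
[6] <S=∅, E={z↦0}, C=[((λx. x) -2)], D=[([-1], ∅, [PRIM2(mul)])]>
[7] <S=∅, E={z↦0}, C=[-2 :: (λx. x) :: AP], D=[([-1], ∅, [PRIM2(mul)])]>
[8] <S=[-2], E={z↦0}, C=[(λx. x) :: AP], D=[([-1], ∅, [PRIM2(mul)])]>
[9] <S=[clo(λx. x, {z↦0}) :: -2], E={z↦0}, C=[AP], D=[([-1], ∅, [PRIM2(mul)])]>
[10] <S=∅, E={x↦-2, z↦0}, C=[x], D=[(∅, {z↦0}, ∅) :: ([-1], ∅, [PRIM2(mul)])]>
[11] <S=[-2], E={x↦-2, z↦0}, C=∅, D=[(∅, {z↦0}, ∅) :: ([-1], ∅, [PRIM2(mul)])]>
[12] <S=[-2], E={z↦0}, C=∅, D=[([-1], ∅, [PRIM2(mul)])]>
[13] <S=[-2 :: -1], E=∅, C=[PRIM2(mul)], D=∅>
[14] <S=[2], E=∅, C=∅, D=∅>
→ final value 2

Answer: 2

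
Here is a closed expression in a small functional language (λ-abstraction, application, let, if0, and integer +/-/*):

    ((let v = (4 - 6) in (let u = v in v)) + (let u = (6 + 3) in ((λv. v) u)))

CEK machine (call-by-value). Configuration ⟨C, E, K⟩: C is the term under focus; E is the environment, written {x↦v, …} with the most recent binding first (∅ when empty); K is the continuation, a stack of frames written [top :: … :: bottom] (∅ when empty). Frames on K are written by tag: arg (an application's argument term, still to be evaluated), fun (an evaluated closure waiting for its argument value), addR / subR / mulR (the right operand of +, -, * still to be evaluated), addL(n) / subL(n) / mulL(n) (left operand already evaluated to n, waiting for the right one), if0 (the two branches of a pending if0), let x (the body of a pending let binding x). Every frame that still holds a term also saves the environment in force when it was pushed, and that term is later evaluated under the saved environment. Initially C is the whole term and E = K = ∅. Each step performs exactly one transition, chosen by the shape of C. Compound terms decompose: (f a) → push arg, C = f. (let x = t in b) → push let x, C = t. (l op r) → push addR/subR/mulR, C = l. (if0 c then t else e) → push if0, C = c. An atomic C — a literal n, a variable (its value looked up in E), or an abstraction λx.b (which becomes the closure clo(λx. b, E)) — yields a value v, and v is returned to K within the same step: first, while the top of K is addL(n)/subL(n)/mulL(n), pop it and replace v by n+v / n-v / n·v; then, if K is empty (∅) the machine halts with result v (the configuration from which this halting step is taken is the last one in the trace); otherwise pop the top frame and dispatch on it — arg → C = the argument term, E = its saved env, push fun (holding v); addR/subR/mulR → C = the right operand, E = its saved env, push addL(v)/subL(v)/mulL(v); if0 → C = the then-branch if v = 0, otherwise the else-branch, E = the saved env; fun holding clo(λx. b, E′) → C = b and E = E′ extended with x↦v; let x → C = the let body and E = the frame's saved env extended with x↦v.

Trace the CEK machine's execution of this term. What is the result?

Answer: 7

Execution trace:
[0] [C=((let v = (4 - 6) in (let u = v in v)) + (let u = (6 + 3) in ((λv. v) u))) | E=∅ | K=∅]
[1] [C=(let v = (4 - 6) in (let u = v in v)) | E=∅ | K=[addR]]
[2] [C=(4 - 6) | E=∅ | K=[let v :: addR]]
[3] [C=4 | E=∅ | K=[subR :: let v :: addR]]
[4] [C=6 | E=∅ | K=[subL(4) :: let v :: addR]]
[5] [C=(let u = v in v) | E={v↦-2} | K=[addR]]
[6] [C=v | E={v↦-2} | K=[let u :: addR]]
[7] [C=v | E={u↦-2, v↦-2} | K=[addR]]
[8] [C=(let u = (6 + 3) in ((λv. v) u)) | E=∅ | K=[addL(-2)]]
[9] [C=(6 + 3) | E=∅ | K=[let u :: addL(-2)]]
[10] [C=6 | E=∅ | K=[addR :: let u :: addL(-2)]]
[11] [C=3 | E=∅ | K=[addL(6) :: let u :: addL(-2)]]
[12] [C=((λv. v) u) | E={u↦9} | K=[addL(-2)]]
[13] [C=(λv. v) | E={u↦9} | K=[arg :: addL(-2)]]
[14] [C=u | E={u↦9} | K=[fun :: addL(-2)]]
[15] [C=v | E={v↦9, u↦9} | K=[addL(-2)]]
→ final value 7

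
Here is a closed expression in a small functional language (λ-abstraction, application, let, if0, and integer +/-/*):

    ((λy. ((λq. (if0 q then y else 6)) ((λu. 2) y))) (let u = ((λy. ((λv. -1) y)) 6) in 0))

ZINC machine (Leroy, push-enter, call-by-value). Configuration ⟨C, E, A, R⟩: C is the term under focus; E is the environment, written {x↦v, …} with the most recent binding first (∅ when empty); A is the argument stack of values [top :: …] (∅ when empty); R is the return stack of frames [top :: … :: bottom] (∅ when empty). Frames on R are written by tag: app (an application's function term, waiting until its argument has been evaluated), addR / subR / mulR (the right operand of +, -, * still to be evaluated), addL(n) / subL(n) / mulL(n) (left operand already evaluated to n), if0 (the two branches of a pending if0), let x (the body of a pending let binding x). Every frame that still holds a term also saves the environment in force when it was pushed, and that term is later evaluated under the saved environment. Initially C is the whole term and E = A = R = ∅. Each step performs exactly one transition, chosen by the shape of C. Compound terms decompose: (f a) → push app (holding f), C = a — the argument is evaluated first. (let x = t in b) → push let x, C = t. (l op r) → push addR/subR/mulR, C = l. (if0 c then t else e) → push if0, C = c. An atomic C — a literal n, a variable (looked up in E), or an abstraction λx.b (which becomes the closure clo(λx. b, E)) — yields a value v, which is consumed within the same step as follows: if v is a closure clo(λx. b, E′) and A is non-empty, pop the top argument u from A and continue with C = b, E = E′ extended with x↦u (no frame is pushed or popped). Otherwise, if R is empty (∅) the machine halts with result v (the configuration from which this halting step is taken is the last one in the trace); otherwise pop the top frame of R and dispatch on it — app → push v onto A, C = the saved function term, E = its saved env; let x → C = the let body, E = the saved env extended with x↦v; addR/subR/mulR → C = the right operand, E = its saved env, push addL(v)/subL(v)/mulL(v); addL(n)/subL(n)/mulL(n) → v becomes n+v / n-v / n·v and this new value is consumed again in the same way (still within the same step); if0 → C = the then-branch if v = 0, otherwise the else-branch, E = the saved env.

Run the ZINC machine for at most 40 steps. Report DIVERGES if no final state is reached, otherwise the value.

0. ⟨C=((λy. ((λq. (if0 q then y else 6)) ((λu. 2) y))) (let u = ((λy. ((λv. -1) y)) 6) in 0)); E=∅; A=∅; R=∅⟩
1. ⟨C=(let u = ((λy. ((λv. -1) y)) 6) in 0); E=∅; A=∅; R=[app]⟩
2. ⟨C=((λy. ((λv. -1) y)) 6); E=∅; A=∅; R=[let u :: app]⟩
3. ⟨C=6; E=∅; A=∅; R=[app :: let u :: app]⟩
4. ⟨C=(λy. ((λv. -1) y)); E=∅; A=[6]; R=[let u :: app]⟩
5. ⟨C=((λv. -1) y); E={y↦6}; A=∅; R=[let u :: app]⟩
6. ⟨C=y; E={y↦6}; A=∅; R=[app :: let u :: app]⟩
7. ⟨C=(λv. -1); E={y↦6}; A=[6]; R=[let u :: app]⟩
8. ⟨C=-1; E={v↦6, y↦6}; A=∅; R=[let u :: app]⟩
9. ⟨C=0; E={u↦-1}; A=∅; R=[app]⟩
10. ⟨C=(λy. ((λq. (if0 q then y else 6)) ((λu. 2) y))); E=∅; A=[0]; R=∅⟩
11. ⟨C=((λq. (if0 q then y else 6)) ((λu. 2) y)); E={y↦0}; A=∅; R=∅⟩
12. ⟨C=((λu. 2) y); E={y↦0}; A=∅; R=[app]⟩
13. ⟨C=y; E={y↦0}; A=∅; R=[app :: app]⟩
14. ⟨C=(λu. 2); E={y↦0}; A=[0]; R=[app]⟩
15. ⟨C=2; E={u↦0, y↦0}; A=∅; R=[app]⟩
16. ⟨C=(λq. (if0 q then y else 6)); E={y↦0}; A=[2]; R=∅⟩
17. ⟨C=(if0 q then y else 6); E={q↦2, y↦0}; A=∅; R=∅⟩
18. ⟨C=q; E={q↦2, y↦0}; A=∅; R=[if0]⟩
19. ⟨C=6; E={q↦2, y↦0}; A=∅; R=∅⟩
→ final value 6

Answer: 6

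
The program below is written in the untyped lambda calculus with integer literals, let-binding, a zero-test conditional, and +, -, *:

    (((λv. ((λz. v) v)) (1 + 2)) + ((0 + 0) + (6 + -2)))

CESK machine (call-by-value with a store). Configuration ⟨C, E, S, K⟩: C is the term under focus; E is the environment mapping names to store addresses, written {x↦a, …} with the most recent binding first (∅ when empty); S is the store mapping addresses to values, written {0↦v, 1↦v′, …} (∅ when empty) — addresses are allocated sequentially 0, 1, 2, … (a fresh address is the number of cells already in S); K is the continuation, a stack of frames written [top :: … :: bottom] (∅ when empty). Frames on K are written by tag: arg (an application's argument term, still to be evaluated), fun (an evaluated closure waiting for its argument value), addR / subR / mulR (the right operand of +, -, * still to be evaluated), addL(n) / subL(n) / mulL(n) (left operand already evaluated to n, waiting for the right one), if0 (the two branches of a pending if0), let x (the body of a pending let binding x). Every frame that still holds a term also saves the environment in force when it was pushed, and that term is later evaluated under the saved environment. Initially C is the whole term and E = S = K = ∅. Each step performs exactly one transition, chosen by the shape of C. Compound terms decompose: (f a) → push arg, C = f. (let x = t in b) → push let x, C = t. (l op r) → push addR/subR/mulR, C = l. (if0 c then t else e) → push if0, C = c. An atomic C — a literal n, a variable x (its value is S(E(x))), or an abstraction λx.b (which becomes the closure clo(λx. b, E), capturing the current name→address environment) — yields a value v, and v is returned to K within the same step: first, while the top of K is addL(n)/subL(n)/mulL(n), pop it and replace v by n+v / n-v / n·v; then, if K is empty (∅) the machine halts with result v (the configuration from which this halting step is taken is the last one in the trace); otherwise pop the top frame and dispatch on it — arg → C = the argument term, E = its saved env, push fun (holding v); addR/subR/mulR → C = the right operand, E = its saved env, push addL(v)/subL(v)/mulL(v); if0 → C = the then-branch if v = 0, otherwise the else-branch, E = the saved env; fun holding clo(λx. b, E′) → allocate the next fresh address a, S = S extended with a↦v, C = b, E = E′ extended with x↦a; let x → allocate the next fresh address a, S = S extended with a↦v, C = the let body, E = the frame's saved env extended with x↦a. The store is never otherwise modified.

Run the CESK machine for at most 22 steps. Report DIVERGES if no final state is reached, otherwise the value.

Answer: 7

Machine steps:
[0] ⟨C=(((λv. ((λz. v) v)) (1 + 2)) + ((0 + 0) + (6 + -2))); E=∅; S=∅; K=∅⟩
[1] ⟨C=((λv. ((λz. v) v)) (1 + 2)); E=∅; S=∅; K=[addR]⟩
[2] ⟨C=(λv. ((λz. v) v)); E=∅; S=∅; K=[arg :: addR]⟩
[3] ⟨C=(1 + 2); E=∅; S=∅; K=[fun :: addR]⟩
[4] ⟨C=1; E=∅; S=∅; K=[addR :: fun :: addR]⟩
[5] ⟨C=2; E=∅; S=∅; K=[addL(1) :: fun :: addR]⟩
[6] ⟨C=((λz. v) v); E={v↦0}; S={0↦3}; K=[addR]⟩
[7] ⟨C=(λz. v); E={v↦0}; S={0↦3}; K=[arg :: addR]⟩
[8] ⟨C=v; E={v↦0}; S={0↦3}; K=[fun :: addR]⟩
[9] ⟨C=v; E={z↦1, v↦0}; S={0↦3, 1↦3}; K=[addR]⟩
[10] ⟨C=((0 + 0) + (6 + -2)); E=∅; S={0↦3, 1↦3}; K=[addL(3)]⟩
[11] ⟨C=(0 + 0); E=∅; S={0↦3, 1↦3}; K=[addR :: addL(3)]⟩
[12] ⟨C=0; E=∅; S={0↦3, 1↦3}; K=[addR :: addR :: addL(3)]⟩
[13] ⟨C=0; E=∅; S={0↦3, 1↦3}; K=[addL(0) :: addR :: addL(3)]⟩
[14] ⟨C=(6 + -2); E=∅; S={0↦3, 1↦3}; K=[addL(0) :: addL(3)]⟩
[15] ⟨C=6; E=∅; S={0↦3, 1↦3}; K=[addR :: addL(0) :: addL(3)]⟩
[16] ⟨C=-2; E=∅; S={0↦3, 1↦3}; K=[addL(6) :: addL(0) :: addL(3)]⟩
→ final value 7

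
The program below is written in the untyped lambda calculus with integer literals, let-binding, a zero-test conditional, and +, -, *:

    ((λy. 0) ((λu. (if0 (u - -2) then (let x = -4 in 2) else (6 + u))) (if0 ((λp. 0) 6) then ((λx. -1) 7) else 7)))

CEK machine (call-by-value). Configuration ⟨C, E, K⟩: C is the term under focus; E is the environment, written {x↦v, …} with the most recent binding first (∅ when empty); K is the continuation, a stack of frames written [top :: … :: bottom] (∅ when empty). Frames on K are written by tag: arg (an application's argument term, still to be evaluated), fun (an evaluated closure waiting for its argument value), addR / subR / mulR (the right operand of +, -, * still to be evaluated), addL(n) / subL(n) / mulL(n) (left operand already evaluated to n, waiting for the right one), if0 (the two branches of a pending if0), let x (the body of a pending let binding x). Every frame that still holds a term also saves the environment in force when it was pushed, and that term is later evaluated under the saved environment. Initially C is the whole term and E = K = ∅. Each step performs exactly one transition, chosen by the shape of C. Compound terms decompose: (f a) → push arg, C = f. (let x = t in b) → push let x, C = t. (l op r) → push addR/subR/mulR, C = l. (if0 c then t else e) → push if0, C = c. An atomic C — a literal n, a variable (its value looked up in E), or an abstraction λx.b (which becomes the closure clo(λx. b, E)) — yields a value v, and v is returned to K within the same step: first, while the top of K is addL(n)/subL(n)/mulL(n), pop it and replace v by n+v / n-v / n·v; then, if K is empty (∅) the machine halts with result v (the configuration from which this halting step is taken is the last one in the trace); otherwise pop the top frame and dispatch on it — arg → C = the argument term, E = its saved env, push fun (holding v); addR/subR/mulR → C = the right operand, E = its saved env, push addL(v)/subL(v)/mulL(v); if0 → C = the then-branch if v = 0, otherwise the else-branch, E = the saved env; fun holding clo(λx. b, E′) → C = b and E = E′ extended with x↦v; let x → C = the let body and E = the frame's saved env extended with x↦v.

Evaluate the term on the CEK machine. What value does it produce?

Answer: 0

Execution trace:
[0] ⟨C=((λy. 0) ((λu. (if0 (u - -2) then (let x = -4 in 2) else (6 + u))) (if0 ((λp. 0) 6) then ((λx. -1) 7) else 7))); E=∅; K=∅⟩
[1] ⟨C=(λy. 0); E=∅; K=[arg]⟩
[2] ⟨C=((λu. (if0 (u - -2) then (let x = -4 in 2) else (6 + u))) (if0 ((λp. 0) 6) then ((λx. -1) 7) else 7)); E=∅; K=[fun]⟩
[3] ⟨C=(λu. (if0 (u - -2) then (let x = -4 in 2) else (6 + u))); E=∅; K=[arg :: fun]⟩
[4] ⟨C=(if0 ((λp. 0) 6) then ((λx. -1) 7) else 7); E=∅; K=[fun :: fun]⟩
[5] ⟨C=((λp. 0) 6); E=∅; K=[if0 :: fun :: fun]⟩
[6] ⟨C=(λp. 0); E=∅; K=[arg :: if0 :: fun :: fun]⟩
[7] ⟨C=6; E=∅; K=[fun :: if0 :: fun :: fun]⟩
[8] ⟨C=0; E={p↦6}; K=[if0 :: fun :: fun]⟩
[9] ⟨C=((λx. -1) 7); E=∅; K=[fun :: fun]⟩
[10] ⟨C=(λx. -1); E=∅; K=[arg :: fun :: fun]⟩
[11] ⟨C=7; E=∅; K=[fun :: fun :: fun]⟩
[12] ⟨C=-1; E={x↦7}; K=[fun :: fun]⟩
[13] ⟨C=(if0 (u - -2) then (let x = -4 in 2) else (6 + u)); E={u↦-1}; K=[fun]⟩
[14] ⟨C=(u - -2); E={u↦-1}; K=[if0 :: fun]⟩
[15] ⟨C=u; E={u↦-1}; K=[subR :: if0 :: fun]⟩
[16] ⟨C=-2; E={u↦-1}; K=[subL(-1) :: if0 :: fun]⟩
[17] ⟨C=(6 + u); E={u↦-1}; K=[fun]⟩
[18] ⟨C=6; E={u↦-1}; K=[addR :: fun]⟩
[19] ⟨C=u; E={u↦-1}; K=[addL(6) :: fun]⟩
[20] ⟨C=0; E={y↦5}; K=∅⟩
→ final value 0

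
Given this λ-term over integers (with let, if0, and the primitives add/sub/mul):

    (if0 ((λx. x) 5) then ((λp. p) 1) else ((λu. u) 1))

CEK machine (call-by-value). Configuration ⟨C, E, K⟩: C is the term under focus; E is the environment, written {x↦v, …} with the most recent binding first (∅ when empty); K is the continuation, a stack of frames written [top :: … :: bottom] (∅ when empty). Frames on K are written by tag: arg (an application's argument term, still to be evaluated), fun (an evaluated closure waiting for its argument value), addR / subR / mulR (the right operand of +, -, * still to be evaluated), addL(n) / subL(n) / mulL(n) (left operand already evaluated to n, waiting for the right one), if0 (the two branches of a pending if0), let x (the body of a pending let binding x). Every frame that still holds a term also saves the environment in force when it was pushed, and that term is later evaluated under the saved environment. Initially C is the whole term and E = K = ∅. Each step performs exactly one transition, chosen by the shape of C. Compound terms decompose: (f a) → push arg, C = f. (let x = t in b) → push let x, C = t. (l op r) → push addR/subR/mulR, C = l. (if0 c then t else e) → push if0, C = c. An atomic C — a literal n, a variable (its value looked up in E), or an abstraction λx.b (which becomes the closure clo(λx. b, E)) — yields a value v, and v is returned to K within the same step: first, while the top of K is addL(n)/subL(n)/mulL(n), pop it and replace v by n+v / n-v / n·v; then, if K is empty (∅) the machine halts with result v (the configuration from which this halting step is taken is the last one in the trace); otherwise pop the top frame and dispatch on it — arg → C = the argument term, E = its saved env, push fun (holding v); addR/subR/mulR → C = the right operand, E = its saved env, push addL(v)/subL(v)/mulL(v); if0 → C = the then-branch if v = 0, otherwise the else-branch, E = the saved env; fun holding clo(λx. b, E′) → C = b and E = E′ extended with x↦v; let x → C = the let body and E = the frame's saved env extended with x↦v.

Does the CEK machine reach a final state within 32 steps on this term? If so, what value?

Answer: 1

Execution trace:
step 0: <C=(if0 ((λx. x) 5) then ((λp. p) 1) else ((λu. u) 1)), E=∅, K=∅>
step 1: <C=((λx. x) 5), E=∅, K=[if0]>
step 2: <C=(λx. x), E=∅, K=[arg :: if0]>
step 3: <C=5, E=∅, K=[fun :: if0]>
step 4: <C=x, E={x↦5}, K=[if0]>
step 5: <C=((λu. u) 1), E=∅, K=∅>
step 6: <C=(λu. u), E=∅, K=[arg]>
step 7: <C=1, E=∅, K=[fun]>
step 8: <C=u, E={u↦1}, K=∅>
→ final value 1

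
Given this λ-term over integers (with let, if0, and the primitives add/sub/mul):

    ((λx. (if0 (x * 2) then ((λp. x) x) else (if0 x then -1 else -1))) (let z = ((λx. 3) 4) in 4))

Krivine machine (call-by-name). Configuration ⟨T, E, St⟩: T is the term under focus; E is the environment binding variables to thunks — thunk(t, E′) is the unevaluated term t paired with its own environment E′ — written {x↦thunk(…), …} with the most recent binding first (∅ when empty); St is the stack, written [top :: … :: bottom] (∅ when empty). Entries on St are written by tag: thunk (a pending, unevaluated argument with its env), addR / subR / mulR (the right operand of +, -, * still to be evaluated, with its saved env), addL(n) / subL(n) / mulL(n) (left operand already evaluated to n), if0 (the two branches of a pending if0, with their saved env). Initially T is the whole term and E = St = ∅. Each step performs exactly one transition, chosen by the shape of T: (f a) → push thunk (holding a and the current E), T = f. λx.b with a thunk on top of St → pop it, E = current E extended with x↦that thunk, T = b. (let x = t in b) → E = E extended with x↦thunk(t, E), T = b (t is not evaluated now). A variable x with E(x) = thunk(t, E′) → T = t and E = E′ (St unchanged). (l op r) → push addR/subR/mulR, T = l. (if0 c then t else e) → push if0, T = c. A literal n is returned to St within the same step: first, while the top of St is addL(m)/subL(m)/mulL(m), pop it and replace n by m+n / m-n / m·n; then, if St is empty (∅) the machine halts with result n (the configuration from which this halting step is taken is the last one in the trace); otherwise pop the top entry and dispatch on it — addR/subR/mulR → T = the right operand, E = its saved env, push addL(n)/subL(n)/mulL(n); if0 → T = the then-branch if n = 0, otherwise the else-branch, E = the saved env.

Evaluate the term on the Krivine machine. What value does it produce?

[0] <T=((λx. (if0 (x * 2) then ((λp. x) x) else (if0 x then -1 else -1))) (let z = ((λx. 3) 4) in 4)), E=∅, St=∅>
[1] <T=(λx. (if0 (x * 2) then ((λp. x) x) else (if0 x then -1 else -1))), E=∅, St=[thunk]>
[2] <T=(if0 (x * 2) then ((λp. x) x) else (if0 x then -1 else -1)), E={x↦thunk((let z = ((λx. 3) 4) in 4), ∅)}, St=∅>
[3] <T=(x * 2), E={x↦thunk((let z = ((λx. 3) 4) in 4), ∅)}, St=[if0]>
[4] <T=x, E={x↦thunk((let z = ((λx. 3) 4) in 4), ∅)}, St=[mulR :: if0]>
[5] <T=(let z = ((λx. 3) 4) in 4), E=∅, St=[mulR :: if0]>
[6] <T=4, E={z↦thunk(((λx. 3) 4), ∅)}, St=[mulR :: if0]>
[7] <T=2, E={x↦thunk((let z = ((λx. 3) 4) in 4), ∅)}, St=[mulL(4) :: if0]>
[8] <T=(if0 x then -1 else -1), E={x↦thunk((let z = ((λx. 3) 4) in 4), ∅)}, St=∅>
[9] <T=x, E={x↦thunk((let z = ((λx. 3) 4) in 4), ∅)}, St=[if0]>
[10] <T=(let z = ((λx. 3) 4) in 4), E=∅, St=[if0]>
[11] <T=4, E={z↦thunk(((λx. 3) 4), ∅)}, St=[if0]>
[12] <T=-1, E={x↦thunk((let z = ((λx. 3) 4) in 4), ∅)}, St=∅>
→ final value -1

Answer: -1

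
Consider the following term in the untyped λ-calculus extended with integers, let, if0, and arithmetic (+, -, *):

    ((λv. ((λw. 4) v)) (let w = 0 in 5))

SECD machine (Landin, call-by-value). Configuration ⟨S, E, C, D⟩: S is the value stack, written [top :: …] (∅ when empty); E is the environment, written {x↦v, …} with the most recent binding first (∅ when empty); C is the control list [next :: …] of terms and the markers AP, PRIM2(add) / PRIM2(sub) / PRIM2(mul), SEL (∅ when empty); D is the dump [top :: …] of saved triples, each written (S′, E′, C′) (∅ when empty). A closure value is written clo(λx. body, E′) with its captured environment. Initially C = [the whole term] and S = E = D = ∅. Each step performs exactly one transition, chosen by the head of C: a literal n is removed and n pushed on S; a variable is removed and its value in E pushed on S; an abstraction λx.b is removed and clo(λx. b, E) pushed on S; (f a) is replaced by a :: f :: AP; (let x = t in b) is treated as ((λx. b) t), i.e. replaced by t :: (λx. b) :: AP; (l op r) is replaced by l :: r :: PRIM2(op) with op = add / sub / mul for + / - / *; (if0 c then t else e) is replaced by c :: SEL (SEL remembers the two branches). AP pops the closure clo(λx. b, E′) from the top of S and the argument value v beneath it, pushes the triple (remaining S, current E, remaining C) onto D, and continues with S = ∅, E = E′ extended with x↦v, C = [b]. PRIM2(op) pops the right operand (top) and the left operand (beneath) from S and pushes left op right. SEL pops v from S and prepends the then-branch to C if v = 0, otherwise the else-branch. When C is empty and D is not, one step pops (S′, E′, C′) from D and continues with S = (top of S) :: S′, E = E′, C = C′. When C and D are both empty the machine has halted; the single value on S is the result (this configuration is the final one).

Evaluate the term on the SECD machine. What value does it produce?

Answer: 4

Machine steps:
0. [S=∅ | E=∅ | C=[((λv. ((λw. 4) v)) (let w = 0 in 5))] | D=∅]
1. [S=∅ | E=∅ | C=[(let w = 0 in 5) :: (λv. ((λw. 4) v)) :: AP] | D=∅]
2. [S=∅ | E=∅ | C=[0 :: (λw. 5) :: AP :: (λv. ((λw. 4) v)) :: AP] | D=∅]
3. [S=[0] | E=∅ | C=[(λw. 5) :: AP :: (λv. ((λw. 4) v)) :: AP] | D=∅]
4. [S=[clo(λw. 5, ∅) :: 0] | E=∅ | C=[AP :: (λv. ((λw. 4) v)) :: AP] | D=∅]
5. [S=∅ | E={w↦0} | C=[5] | D=[(∅, ∅, [(λv. ((λw. 4) v)) :: AP])]]
6. [S=[5] | E={w↦0} | C=∅ | D=[(∅, ∅, [(λv. ((λw. 4) v)) :: AP])]]
7. [S=[5] | E=∅ | C=[(λv. ((λw. 4) v)) :: AP] | D=∅]
8. [S=[clo(λv. ((λw. 4) v), ∅) :: 5] | E=∅ | C=[AP] | D=∅]
9. [S=∅ | E={v↦5} | C=[((λw. 4) v)] | D=[(∅, ∅, ∅)]]
10. [S=∅ | E={v↦5} | C=[v :: (λw. 4) :: AP] | D=[(∅, ∅, ∅)]]
11. [S=[5] | E={v↦5} | C=[(λw. 4) :: AP] | D=[(∅, ∅, ∅)]]
12. [S=[clo(λw. 4, {v↦5}) :: 5] | E={v↦5} | C=[AP] | D=[(∅, ∅, ∅)]]
13. [S=∅ | E={w↦5, v↦5} | C=[4] | D=[(∅, {v↦5}, ∅) :: (∅, ∅, ∅)]]
14. [S=[4] | E={w↦5, v↦5} | C=∅ | D=[(∅, {v↦5}, ∅) :: (∅, ∅, ∅)]]
15. [S=[4] | E={v↦5} | C=∅ | D=[(∅, ∅, ∅)]]
16. [S=[4] | E=∅ | C=∅ | D=∅]
→ final value 4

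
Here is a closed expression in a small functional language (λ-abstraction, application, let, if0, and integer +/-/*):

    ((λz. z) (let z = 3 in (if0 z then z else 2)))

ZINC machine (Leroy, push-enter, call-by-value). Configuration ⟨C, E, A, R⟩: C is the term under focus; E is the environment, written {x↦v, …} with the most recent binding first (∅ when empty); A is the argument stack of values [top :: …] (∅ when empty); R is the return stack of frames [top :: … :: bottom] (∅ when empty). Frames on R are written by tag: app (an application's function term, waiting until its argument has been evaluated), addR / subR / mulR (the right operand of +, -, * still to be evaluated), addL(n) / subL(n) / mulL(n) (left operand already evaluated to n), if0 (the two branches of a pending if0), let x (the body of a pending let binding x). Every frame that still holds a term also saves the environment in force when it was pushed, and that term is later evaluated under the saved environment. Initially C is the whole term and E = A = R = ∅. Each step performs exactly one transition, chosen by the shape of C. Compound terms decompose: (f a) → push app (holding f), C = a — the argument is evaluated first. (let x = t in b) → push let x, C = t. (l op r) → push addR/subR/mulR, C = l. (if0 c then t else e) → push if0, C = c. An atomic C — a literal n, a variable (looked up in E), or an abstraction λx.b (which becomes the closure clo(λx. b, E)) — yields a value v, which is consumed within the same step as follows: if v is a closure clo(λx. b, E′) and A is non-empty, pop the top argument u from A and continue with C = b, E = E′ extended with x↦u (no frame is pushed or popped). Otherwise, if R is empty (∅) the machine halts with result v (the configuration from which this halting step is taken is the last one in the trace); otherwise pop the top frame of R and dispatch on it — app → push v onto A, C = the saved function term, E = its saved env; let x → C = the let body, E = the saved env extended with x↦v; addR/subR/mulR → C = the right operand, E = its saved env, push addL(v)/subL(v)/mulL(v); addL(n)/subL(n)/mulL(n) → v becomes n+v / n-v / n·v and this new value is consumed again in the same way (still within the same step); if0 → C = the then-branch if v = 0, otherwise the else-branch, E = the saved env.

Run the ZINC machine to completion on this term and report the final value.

Answer: 2

Execution trace:
t=0: ⟨C=((λz. z) (let z = 3 in (if0 z then z else 2))); E=∅; A=∅; R=∅⟩
t=1: ⟨C=(let z = 3 in (if0 z then z else 2)); E=∅; A=∅; R=[app]⟩
t=2: ⟨C=3; E=∅; A=∅; R=[let z :: app]⟩
t=3: ⟨C=(if0 z then z else 2); E={z↦3}; A=∅; R=[app]⟩
t=4: ⟨C=z; E={z↦3}; A=∅; R=[if0 :: app]⟩
t=5: ⟨C=2; E={z↦3}; A=∅; R=[app]⟩
t=6: ⟨C=(λz. z); E=∅; A=[2]; R=∅⟩
t=7: ⟨C=z; E={z↦2}; A=∅; R=∅⟩
→ final value 2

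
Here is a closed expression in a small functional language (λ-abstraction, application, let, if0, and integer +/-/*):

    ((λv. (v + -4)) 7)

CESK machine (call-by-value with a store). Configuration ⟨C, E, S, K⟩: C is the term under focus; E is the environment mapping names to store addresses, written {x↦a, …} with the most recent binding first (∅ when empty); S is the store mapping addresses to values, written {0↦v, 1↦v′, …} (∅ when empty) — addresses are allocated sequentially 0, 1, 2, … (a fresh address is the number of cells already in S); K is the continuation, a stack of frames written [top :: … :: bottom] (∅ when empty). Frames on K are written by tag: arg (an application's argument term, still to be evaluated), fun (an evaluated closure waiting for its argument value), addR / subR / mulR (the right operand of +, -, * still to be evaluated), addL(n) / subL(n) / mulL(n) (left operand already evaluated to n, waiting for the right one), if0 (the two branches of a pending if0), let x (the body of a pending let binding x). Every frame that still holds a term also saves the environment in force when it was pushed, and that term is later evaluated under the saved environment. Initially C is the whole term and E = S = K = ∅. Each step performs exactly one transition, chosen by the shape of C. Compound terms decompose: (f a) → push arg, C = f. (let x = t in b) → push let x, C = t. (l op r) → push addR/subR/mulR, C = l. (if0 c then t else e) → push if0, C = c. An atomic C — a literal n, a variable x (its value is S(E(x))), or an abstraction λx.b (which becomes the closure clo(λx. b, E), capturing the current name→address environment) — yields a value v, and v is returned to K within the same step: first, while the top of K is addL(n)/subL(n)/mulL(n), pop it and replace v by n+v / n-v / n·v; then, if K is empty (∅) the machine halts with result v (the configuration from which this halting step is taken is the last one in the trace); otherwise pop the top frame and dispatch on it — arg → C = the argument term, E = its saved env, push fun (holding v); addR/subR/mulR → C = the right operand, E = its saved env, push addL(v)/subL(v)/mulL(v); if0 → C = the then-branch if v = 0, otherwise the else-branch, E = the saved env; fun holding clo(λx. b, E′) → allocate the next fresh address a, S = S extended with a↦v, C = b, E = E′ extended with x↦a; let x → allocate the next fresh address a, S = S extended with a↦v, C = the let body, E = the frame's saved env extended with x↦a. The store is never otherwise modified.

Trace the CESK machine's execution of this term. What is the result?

step 0: <C=((λv. (v + -4)) 7), E=∅, S=∅, K=∅>
step 1: <C=(λv. (v + -4)), E=∅, S=∅, K=[arg]>
step 2: <C=7, E=∅, S=∅, K=[fun]>
step 3: <C=(v + -4), E={v↦0}, S={0↦7}, K=∅>
step 4: <C=v, E={v↦0}, S={0↦7}, K=[addR]>
step 5: <C=-4, E={v↦0}, S={0↦7}, K=[addL(7)]>
→ final value 3

Answer: 3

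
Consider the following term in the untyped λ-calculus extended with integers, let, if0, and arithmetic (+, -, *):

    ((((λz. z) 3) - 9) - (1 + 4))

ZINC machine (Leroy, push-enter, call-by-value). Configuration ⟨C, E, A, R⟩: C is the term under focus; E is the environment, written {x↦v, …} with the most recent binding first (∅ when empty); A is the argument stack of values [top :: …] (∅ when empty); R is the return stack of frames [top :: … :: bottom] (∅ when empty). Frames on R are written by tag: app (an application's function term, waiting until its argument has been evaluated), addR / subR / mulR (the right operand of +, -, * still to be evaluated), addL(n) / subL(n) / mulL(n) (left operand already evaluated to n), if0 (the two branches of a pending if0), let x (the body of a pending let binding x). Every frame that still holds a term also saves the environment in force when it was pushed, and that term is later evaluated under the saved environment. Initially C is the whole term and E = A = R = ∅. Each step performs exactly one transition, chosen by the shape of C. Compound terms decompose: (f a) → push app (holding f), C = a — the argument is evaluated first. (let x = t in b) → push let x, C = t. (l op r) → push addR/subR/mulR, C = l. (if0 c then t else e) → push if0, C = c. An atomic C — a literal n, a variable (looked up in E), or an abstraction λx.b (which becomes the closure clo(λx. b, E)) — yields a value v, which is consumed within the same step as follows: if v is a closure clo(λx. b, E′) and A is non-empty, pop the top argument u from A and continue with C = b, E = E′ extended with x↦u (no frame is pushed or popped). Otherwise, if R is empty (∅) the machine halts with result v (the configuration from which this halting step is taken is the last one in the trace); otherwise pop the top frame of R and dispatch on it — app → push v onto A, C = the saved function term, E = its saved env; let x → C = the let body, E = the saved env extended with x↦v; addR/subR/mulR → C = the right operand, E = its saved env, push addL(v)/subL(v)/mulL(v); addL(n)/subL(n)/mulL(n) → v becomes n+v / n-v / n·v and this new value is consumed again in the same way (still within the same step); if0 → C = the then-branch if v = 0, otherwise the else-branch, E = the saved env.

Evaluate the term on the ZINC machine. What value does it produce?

Answer: -11

Derivation:
t=0: [C=((((λz. z) 3) - 9) - (1 + 4)) | E=∅ | A=∅ | R=∅]
t=1: [C=(((λz. z) 3) - 9) | E=∅ | A=∅ | R=[subR]]
t=2: [C=((λz. z) 3) | E=∅ | A=∅ | R=[subR :: subR]]
t=3: [C=3 | E=∅ | A=∅ | R=[app :: subR :: subR]]
t=4: [C=(λz. z) | E=∅ | A=[3] | R=[subR :: subR]]
t=5: [C=z | E={z↦3} | A=∅ | R=[subR :: subR]]
t=6: [C=9 | E=∅ | A=∅ | R=[subL(3) :: subR]]
t=7: [C=(1 + 4) | E=∅ | A=∅ | R=[subL(-6)]]
t=8: [C=1 | E=∅ | A=∅ | R=[addR :: subL(-6)]]
t=9: [C=4 | E=∅ | A=∅ | R=[addL(1) :: subL(-6)]]
→ final value -11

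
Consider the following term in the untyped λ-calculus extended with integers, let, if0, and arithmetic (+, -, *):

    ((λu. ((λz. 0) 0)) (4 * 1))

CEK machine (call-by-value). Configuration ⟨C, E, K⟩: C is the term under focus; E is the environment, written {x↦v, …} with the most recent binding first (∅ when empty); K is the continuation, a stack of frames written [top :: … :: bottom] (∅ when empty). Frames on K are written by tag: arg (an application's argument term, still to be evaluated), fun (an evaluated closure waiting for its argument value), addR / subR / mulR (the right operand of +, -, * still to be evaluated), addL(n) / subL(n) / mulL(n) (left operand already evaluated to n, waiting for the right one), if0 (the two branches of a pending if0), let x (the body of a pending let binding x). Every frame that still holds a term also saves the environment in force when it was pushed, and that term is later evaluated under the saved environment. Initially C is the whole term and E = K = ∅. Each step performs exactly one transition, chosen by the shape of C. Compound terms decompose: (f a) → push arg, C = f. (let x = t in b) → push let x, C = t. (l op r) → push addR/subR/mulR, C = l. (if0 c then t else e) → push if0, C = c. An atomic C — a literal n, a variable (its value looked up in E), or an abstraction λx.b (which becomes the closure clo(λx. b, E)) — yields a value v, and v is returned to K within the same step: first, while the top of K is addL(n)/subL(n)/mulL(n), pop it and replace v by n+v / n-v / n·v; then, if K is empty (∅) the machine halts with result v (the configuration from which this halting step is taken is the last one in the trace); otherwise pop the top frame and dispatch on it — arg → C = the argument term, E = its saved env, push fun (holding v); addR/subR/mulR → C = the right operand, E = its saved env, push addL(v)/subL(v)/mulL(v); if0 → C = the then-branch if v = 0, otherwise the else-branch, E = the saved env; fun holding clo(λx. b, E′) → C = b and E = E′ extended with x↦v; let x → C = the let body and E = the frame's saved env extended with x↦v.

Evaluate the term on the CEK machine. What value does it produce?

Answer: 0

Execution trace:
[0] ⟨C=((λu. ((λz. 0) 0)) (4 * 1)); E=∅; K=∅⟩
[1] ⟨C=(λu. ((λz. 0) 0)); E=∅; K=[arg]⟩
[2] ⟨C=(4 * 1); E=∅; K=[fun]⟩
[3] ⟨C=4; E=∅; K=[mulR :: fun]⟩
[4] ⟨C=1; E=∅; K=[mulL(4) :: fun]⟩
[5] ⟨C=((λz. 0) 0); E={u↦4}; K=∅⟩
[6] ⟨C=(λz. 0); E={u↦4}; K=[arg]⟩
[7] ⟨C=0; E={u↦4}; K=[fun]⟩
[8] ⟨C=0; E={z↦0, u↦4}; K=∅⟩
→ final value 0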